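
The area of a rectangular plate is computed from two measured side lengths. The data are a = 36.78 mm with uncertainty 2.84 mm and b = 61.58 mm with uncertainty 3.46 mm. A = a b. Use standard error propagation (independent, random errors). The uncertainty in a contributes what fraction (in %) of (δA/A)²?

65.4%

(δA/A)² = (1·δa/a)² + (1·δb/b)²
  a term: (1×0.0772)² = 0.00596
  b term: (1×0.0562)² = 0.00316
Total = 0.00912. Share from a = 0.00596/0.00912 = 0.654.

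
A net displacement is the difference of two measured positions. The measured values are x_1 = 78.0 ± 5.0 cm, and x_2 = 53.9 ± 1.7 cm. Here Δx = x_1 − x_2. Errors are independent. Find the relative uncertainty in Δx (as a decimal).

0.219

Δx is a linear combination, so absolute uncertainties add in quadrature:
  (δx_1)² = 25.0;  (δx_2)² = 2.89
δΔx = √(27.9) = 5.28 cm
Δx = 24.1 cm, so δΔx/Δx = 5.28/24.1 = 0.219.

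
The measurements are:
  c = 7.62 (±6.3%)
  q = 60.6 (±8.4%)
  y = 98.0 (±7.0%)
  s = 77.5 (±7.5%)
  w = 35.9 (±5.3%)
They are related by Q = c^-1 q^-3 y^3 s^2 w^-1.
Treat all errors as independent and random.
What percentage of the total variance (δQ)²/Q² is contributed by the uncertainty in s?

(δQ/Q)² = (-1·δc/c)² + (-3·δq/q)² + (3·δy/y)² + (2·δs/s)² + (-1·δw/w)²
  c term: (-1×0.0630)² = 0.00397
  q term: (-3×0.0840)² = 0.0635
  y term: (3×0.0700)² = 0.0441
  s term: (2×0.0750)² = 0.0225
  w term: (-1×0.0530)² = 0.00281
Total = 0.137. Share from s = 0.0225/0.137 = 0.164.

16.4%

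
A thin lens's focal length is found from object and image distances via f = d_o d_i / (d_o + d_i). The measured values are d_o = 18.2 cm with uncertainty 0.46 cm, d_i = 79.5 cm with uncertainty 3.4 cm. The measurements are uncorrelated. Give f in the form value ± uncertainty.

∂f/∂d_o = (d_i/(d_o+d_i))² = 0.662;  ∂f/∂d_i = (d_o/(d_o+d_i))² = 0.0347
δf = √((∂f/∂d_o · δd_o)² + (∂f/∂d_i · δd_i)²) = √(0.0928 + 0.0139) = 0.327 cm
f = 14.8 cm.

14.8 ± 0.327 cm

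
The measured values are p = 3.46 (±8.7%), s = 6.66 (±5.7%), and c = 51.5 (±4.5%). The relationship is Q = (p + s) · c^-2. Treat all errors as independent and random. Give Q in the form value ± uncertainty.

Let u = p + s = 10.1. δu = √(δp² + δs²) = √(0.0906 + 0.144) = 0.484, so δu/u = 0.0479.
Q is then a monomial in u, c:
δQ/Q = √((δu/u)² + (-2·δc/c)²) = √(0.00229 + 0.00810) = 0.102
Q = 0.00382, so δQ = 0.102 × 0.00382 = 0.000389.

0.00382 ± 0.000389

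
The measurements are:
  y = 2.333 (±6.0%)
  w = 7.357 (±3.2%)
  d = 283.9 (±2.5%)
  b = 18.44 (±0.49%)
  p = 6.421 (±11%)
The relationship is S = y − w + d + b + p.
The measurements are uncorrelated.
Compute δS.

Sums and differences: (δS)² = Σ (cᵢ δxᵢ)².
  (δy)² = 0.0196;  (δw)² = 0.0554;  (δd)² = 50.4;  (δb)² = 0.00816;  (δp)² = 0.499
δS = √(51.0) = 7.14

7.14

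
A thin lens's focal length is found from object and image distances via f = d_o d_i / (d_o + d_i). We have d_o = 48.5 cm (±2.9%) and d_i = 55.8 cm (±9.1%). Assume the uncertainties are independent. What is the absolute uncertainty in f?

1.17 cm

∂f/∂d_o = (d_i/(d_o+d_i))² = 0.286;  ∂f/∂d_i = (d_o/(d_o+d_i))² = 0.216
δf = √((∂f/∂d_o · δd_o)² + (∂f/∂d_i · δd_i)²) = √(0.162 + 1.21) = 1.17 cm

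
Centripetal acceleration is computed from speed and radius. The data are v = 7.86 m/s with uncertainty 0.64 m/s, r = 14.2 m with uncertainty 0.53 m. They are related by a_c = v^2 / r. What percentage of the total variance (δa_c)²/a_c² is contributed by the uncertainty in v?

95.0%

(δa_c/a_c)² = (2·δv/v)² + (-1·δr/r)²
  v term: (2×0.0814)² = 0.0265
  r term: (-1×0.0373)² = 0.00139
Total = 0.0279. Share from v = 0.0265/0.0279 = 0.950.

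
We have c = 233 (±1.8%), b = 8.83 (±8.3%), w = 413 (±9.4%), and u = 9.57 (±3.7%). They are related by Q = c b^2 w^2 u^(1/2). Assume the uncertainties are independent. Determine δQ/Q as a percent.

25.2%

Since Q is a product/quotient, work with relative uncertainties:
  (1·δc/c)² = (1×0.0180)² = 0.000324;  (2·δb/b)² = (2×0.0830)² = 0.0276;  (2·δw/w)² = (2×0.0940)² = 0.0353;  (½·δu/u)² = (0.5×0.0370)² = 0.000342
δQ/Q = √(0.0636) = 0.252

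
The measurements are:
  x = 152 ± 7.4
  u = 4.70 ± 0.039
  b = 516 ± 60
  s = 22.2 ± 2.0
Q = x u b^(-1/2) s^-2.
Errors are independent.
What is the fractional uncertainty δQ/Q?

Relative error in a monomial: (δQ/Q)² = Σ (nᵢ · δxᵢ/xᵢ)².
  (1·δx/x)² = (1×0.0487)² = 0.00237;  (1·δu/u)² = (1×0.00830)² = 6.89e-05;  (−½·δb/b)² = (-0.5×0.116)² = 0.00338;  (-2·δs/s)² = (-2×0.0901)² = 0.0325
δQ/Q = √(0.0383) = 0.196

0.196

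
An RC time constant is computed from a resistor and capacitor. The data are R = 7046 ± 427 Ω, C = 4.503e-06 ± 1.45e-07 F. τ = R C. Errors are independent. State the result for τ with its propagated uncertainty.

0.03173 ± 0.00218 s

Products/powers → add relative errors in quadrature, weighted by exponent:
  (1·δR/R)² = (1×0.0606)² = 0.00367;  (1·δC/C)² = (1×0.0322)² = 0.00104
δτ/τ = √(0.00471) = 0.0686
τ = 0.03173 s, so δτ = 0.0686 × 0.03173 = 0.00218 s.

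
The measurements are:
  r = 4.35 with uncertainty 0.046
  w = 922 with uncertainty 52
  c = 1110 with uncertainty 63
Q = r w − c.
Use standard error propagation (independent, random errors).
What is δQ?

Let p = r·w = 4010. δp/p = √((1·δr/r)² + (1·δw/w)²) = √(0.000112 + 0.00318) = 0.0574, so δp = 230.
Q = p − c: δQ = √(δp² + δc²) = √(53000 + 3970) = 239

239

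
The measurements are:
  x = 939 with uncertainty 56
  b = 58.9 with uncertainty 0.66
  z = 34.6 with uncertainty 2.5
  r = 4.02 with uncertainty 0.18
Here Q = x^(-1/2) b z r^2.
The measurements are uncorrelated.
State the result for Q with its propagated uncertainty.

1070 ± 128

Products/powers → add relative errors in quadrature, weighted by exponent:
  (−½·δx/x)² = (-0.5×0.0596)² = 0.000889;  (1·δb/b)² = (1×0.0112)² = 0.000126;  (1·δz/z)² = (1×0.0723)² = 0.00522;  (2·δr/r)² = (2×0.0448)² = 0.00802
δQ/Q = √(0.0143) = 0.119
Q = 1070, so δQ = 0.119 × 1070 = 128.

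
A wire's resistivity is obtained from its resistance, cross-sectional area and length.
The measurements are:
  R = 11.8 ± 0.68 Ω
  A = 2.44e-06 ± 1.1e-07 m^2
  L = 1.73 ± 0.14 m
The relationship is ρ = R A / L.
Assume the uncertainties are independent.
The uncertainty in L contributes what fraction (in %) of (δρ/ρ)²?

55.0%

(δρ/ρ)² = (1·δR/R)² + (1·δA/A)² + (-1·δL/L)²
  R term: (1×0.0576)² = 0.00332
  A term: (1×0.0451)² = 0.00203
  L term: (-1×0.0809)² = 0.00655
Total = 0.0119. Share from L = 0.00655/0.0119 = 0.550.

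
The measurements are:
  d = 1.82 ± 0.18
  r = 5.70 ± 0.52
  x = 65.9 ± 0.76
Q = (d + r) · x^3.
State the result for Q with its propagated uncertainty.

(2.15 ± 0.174) × 10^6

Let u = d + r = 7.52. δu = √(δd² + δr²) = √(0.0324 + 0.270) = 0.550, so δu/u = 0.0732.
Q is then a monomial in u, x:
δQ/Q = √((δu/u)² + (3·δx/x)²) = √(0.00535 + 0.00120) = 0.0809
Q = 2.15e+06, so δQ = 0.0809 × 2.15e+06 = 1.74e+05.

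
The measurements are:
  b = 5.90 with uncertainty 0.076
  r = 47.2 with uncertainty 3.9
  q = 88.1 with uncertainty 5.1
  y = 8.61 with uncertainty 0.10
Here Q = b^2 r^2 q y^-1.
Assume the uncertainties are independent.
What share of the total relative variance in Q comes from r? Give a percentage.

(δQ/Q)² = (2·δb/b)² + (2·δr/r)² + (1·δq/q)² + (-1·δy/y)²
  b term: (2×0.0129)² = 0.000664
  r term: (2×0.0826)² = 0.0273
  q term: (1×0.0579)² = 0.00335
  y term: (-1×0.0116)² = 0.000135
Total = 0.0315. Share from r = 0.0273/0.0315 = 0.868.

86.8%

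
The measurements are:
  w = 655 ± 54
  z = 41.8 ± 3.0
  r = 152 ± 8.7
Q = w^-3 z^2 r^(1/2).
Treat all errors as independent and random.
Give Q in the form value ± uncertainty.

(7.67 ± 2.20) × 10^-5

Relative error in a monomial: (δQ/Q)² = Σ (nᵢ · δxᵢ/xᵢ)².
  (-3·δw/w)² = (-3×0.0824)² = 0.0612;  (2·δz/z)² = (2×0.0718)² = 0.0206;  (½·δr/r)² = (0.5×0.0572)² = 0.000819
δQ/Q = √(0.0826) = 0.287
Q = 7.67e-05, so δQ = 0.287 × 7.67e-05 = 2.2e-05.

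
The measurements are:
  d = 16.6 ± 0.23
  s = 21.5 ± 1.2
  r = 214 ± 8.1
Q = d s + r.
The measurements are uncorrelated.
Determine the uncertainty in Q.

Let p = d·s = 357. δp/p = √((1·δd/d)² + (1·δs/s)²) = √(0.000192 + 0.00312) = 0.0575, so δp = 20.5.
Q = p + r: δQ = √(δp² + δr²) = √(421 + 65.6) = 22.1

22.1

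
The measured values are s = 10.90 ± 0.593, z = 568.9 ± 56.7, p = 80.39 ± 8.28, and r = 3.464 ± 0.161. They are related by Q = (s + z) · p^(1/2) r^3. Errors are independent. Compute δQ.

38400

Let u = s + z = 579.8. δu = √(δs² + δz²) = √(0.352 + 3210) = 56.7, so δu/u = 0.0978.
Q is then a monomial in u, p, r:
δQ/Q = √((δu/u)² + (½·δp/p)² + (3·δr/r)²) = √(0.00956 + 0.00265 + 0.0194) = 0.178
Q = 216100, so δQ = 0.178 × 216100 = 38400.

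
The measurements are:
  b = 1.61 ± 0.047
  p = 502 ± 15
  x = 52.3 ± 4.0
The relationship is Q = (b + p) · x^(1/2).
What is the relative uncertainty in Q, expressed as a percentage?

4.85%

Let u = b + p = 504. δu = √(δb² + δp²) = √(0.00221 + 225) = 15.0, so δu/u = 0.0298.
Q is then a monomial in u, x:
δQ/Q = √((δu/u)² + (½·δx/x)²) = √(0.000887 + 0.00146) = 0.0485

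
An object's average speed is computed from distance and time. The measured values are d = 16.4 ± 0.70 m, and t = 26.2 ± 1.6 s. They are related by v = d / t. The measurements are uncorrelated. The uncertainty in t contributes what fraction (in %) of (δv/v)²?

67.2%

(δv/v)² = (1·δd/d)² + (-1·δt/t)²
  d term: (1×0.0427)² = 0.00182
  t term: (-1×0.0611)² = 0.00373
Total = 0.00555. Share from t = 0.00373/0.00555 = 0.672.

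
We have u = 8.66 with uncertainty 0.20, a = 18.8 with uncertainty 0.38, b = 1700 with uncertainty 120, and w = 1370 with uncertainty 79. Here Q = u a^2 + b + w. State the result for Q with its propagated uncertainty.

Let p = u·a^2 = 3060. δp/p = √((1·δu/u)² + (2·δa/a)²) = √(0.000533 + 0.00163) = 0.0466, so δp = 143.
Q = p + b + w: δQ = √(δp² + δb² + δw²) = √(20300 + 14400 + 6240) = 202
Q = 6130.

6130 ± 202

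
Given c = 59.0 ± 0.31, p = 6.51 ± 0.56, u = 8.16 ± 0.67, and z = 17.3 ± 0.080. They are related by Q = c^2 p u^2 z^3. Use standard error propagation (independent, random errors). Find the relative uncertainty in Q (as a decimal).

Each factor contributes (exponent × relative error)² to (δQ/Q)²:
  (2·δc/c)² = (2×0.00525)² = 0.000110;  (1·δp/p)² = (1×0.0860)² = 0.00740;  (2·δu/u)² = (2×0.0821)² = 0.0270;  (3·δz/z)² = (3×0.00462)² = 0.000192
δQ/Q = √(0.0347) = 0.186

0.186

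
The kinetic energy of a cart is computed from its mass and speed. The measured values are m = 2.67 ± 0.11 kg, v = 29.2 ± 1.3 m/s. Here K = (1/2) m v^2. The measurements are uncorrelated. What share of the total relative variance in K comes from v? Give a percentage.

(δK/K)² = (1·δm/m)² + (2·δv/v)²
  m term: (1×0.0412)² = 0.00170
  v term: (2×0.0445)² = 0.00793
Total = 0.00963. Share from v = 0.00793/0.00963 = 0.824.

82.4%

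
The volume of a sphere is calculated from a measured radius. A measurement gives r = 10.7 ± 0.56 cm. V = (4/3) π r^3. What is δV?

For a monomial V ∝ r^3, fractional errors add in quadrature:
  (3·δr/r)² = (3×0.0523)² = 0.0247
δV/V = √(0.0247) = 0.157
V = 5130 cm^3, so δV = 0.157 × 5130 = 806 cm^3.

806 cm^3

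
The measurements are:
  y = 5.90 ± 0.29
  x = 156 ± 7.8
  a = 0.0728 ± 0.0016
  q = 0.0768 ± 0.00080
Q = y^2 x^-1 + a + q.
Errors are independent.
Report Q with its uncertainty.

0.373 ± 0.0247

Let p = y^2·x^-1 = 0.223. δp/p = √((2·δy/y)² + (-1·δx/x)²) = √(0.00966 + 0.00250) = 0.110, so δp = 0.0246.
Q = p + a + q: δQ = √(δp² + δa² + δq²) = √(0.000606 + 2.56e-06 + 6.4e-07) = 0.0247
Q = 0.373.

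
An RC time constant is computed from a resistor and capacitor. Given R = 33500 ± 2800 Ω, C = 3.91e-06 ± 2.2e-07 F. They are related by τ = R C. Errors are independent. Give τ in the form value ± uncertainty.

0.131 ± 0.0132 s

Since τ is a product/quotient, work with relative uncertainties:
  (1·δR/R)² = (1×0.0836)² = 0.00699;  (1·δC/C)² = (1×0.0563)² = 0.00317
δτ/τ = √(0.0102) = 0.101
τ = 0.131 s, so δτ = 0.101 × 0.131 = 0.0132 s.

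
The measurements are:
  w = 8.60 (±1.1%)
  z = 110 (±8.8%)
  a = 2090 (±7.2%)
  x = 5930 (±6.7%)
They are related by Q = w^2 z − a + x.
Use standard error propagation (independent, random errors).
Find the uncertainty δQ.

852

Let p = w^2·z = 8140. δp/p = √((2·δw/w)² + (1·δz/z)²) = √(0.000484 + 0.00774) = 0.0907, so δp = 738.
Q = p − a + x: δQ = √(δp² + δa² + δx²) = √(5.45e+05 + 22600 + 1.58e+05) = 852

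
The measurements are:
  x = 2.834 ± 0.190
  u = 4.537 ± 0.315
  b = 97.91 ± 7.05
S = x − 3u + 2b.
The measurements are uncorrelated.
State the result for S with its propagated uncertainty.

185.0 ± 14.1

S is a linear combination, so absolute uncertainties add in quadrature:
  (δx)² = 0.0361;  (3·δu)² = 0.893;  (2·δb)² = 199
δS = √(200) = 14.1
S = 185.0.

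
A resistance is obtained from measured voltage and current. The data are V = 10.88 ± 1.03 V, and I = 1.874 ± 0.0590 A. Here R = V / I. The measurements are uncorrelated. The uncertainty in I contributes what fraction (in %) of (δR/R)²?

9.96%

(δR/R)² = (1·δV/V)² + (-1·δI/I)²
  V term: (1×0.0947)² = 0.00896
  I term: (-1×0.0315)² = 0.000991
Total = 0.00995. Share from I = 0.000991/0.00995 = 0.0996.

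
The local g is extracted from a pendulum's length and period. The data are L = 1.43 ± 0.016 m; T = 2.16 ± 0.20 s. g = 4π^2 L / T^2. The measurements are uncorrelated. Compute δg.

2.24 m/s^2

g is a product of powers, so relative uncertainties combine in quadrature:
  (1·δL/L)² = (1×0.0112)² = 0.000125;  (-2·δT/T)² = (-2×0.0926)² = 0.0343
δg/g = √(0.0344) = 0.186
g = 12.1 m/s^2, so δg = 0.186 × 12.1 = 2.24 m/s^2.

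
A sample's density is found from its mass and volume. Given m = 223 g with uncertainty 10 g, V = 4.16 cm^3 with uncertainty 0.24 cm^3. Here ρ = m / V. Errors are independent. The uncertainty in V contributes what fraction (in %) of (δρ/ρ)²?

62.3%

(δρ/ρ)² = (1·δm/m)² + (-1·δV/V)²
  m term: (1×0.0448)² = 0.00201
  V term: (-1×0.0577)² = 0.00333
Total = 0.00534. Share from V = 0.00333/0.00534 = 0.623.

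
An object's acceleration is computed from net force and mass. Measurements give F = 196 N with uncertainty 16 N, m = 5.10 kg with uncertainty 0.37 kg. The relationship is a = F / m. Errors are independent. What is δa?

4.20 m/s^2

For a monomial a ∝ F, m^-1, fractional errors add in quadrature:
  (1·δF/F)² = (1×0.0816)² = 0.00666;  (-1·δm/m)² = (-1×0.0725)² = 0.00526
δa/a = √(0.0119) = 0.109
a = 38.4 m/s^2, so δa = 0.109 × 38.4 = 4.20 m/s^2.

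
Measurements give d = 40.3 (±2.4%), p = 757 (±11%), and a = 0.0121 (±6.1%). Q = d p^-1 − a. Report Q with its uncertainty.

Let w = d·p^-1 = 0.0532. δw/w = √((1·δd/d)² + (-1·δp/p)²) = √(0.000576 + 0.0121) = 0.113, so δw = 0.00599.
Q = w − a: δQ = √(δw² + δa²) = √(3.59e-05 + 5.45e-07) = 0.00604
Q = 0.0411.

0.0411 ± 0.00604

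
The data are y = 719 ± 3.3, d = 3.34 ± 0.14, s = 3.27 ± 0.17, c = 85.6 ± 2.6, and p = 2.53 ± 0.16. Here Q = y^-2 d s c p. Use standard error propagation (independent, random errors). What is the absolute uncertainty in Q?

0.000445

Q is a product of powers, so relative uncertainties combine in quadrature:
  (-2·δy/y)² = (-2×0.00459)² = 8.43e-05;  (1·δd/d)² = (1×0.0419)² = 0.00176;  (1·δs/s)² = (1×0.0520)² = 0.00270;  (1·δc/c)² = (1×0.0304)² = 0.000923;  (1·δp/p)² = (1×0.0632)² = 0.00400
δQ/Q = √(0.00947) = 0.0973
Q = 0.00458, so δQ = 0.0973 × 0.00458 = 0.000445.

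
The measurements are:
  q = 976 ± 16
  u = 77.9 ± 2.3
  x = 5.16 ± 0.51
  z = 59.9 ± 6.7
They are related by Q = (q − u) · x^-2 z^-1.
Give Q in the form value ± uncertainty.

0.563 ± 0.128

Let w = q − u = 898. δw = √(δq² + δu²) = √(256 + 5.29) = 16.2, so δw/w = 0.0180.
Q is then a monomial in w, x, z:
δQ/Q = √((δw/w)² + (-2·δx/x)² + (-1·δz/z)²) = √(0.000324 + 0.0391 + 0.0125) = 0.228
Q = 0.563, so δQ = 0.228 × 0.563 = 0.128.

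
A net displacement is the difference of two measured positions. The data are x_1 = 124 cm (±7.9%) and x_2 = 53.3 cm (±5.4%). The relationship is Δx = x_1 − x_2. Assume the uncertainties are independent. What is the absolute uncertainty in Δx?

10.2 cm

Sums and differences: (δΔx)² = Σ (cᵢ δxᵢ)².
  (δx_1)² = 96.0;  (δx_2)² = 8.28
δΔx = √(104) = 10.2 cm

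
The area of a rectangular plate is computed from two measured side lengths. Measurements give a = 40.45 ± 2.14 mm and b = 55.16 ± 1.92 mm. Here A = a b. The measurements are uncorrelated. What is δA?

Products/powers → add relative errors in quadrature, weighted by exponent:
  (1·δa/a)² = (1×0.0529)² = 0.00280;  (1·δb/b)² = (1×0.0348)² = 0.00121
δA/A = √(0.00401) = 0.0633
A = 2231 mm^2, so δA = 0.0633 × 2231 = 141 mm^2.

141 mm^2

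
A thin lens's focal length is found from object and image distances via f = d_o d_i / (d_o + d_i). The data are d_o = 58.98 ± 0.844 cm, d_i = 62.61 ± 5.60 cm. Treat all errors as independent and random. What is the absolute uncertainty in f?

∂f/∂d_o = (d_i/(d_o+d_i))² = 0.265;  ∂f/∂d_i = (d_o/(d_o+d_i))² = 0.235
δf = √((∂f/∂d_o · δd_o)² + (∂f/∂d_i · δd_i)²) = √(0.0501 + 1.74) = 1.34 cm

1.34 cm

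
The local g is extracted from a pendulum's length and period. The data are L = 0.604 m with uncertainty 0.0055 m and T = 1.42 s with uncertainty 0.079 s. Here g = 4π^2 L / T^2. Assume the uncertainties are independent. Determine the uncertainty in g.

Each factor contributes (exponent × relative error)² to (δg/g)²:
  (1·δL/L)² = (1×0.00911)² = 8.29e-05;  (-2·δT/T)² = (-2×0.0556)² = 0.0124
δg/g = √(0.0125) = 0.112
g = 11.8 m/s^2, so δg = 0.112 × 11.8 = 1.32 m/s^2.

1.32 m/s^2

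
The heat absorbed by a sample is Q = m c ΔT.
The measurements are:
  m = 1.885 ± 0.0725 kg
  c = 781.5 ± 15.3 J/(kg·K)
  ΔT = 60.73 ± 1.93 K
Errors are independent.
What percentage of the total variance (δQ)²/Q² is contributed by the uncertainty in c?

13.3%

(δQ/Q)² = (1·δm/m)² + (1·δc/c)² + (1·δΔT/ΔT)²
  m term: (1×0.0385)² = 0.00148
  c term: (1×0.0196)² = 0.000383
  ΔT term: (1×0.0318)² = 0.00101
Total = 0.00287. Share from c = 0.000383/0.00287 = 0.133.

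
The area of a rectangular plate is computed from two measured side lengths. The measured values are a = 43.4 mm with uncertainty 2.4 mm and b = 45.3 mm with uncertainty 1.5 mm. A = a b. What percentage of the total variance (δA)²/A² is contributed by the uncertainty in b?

26.4%

(δA/A)² = (1·δa/a)² + (1·δb/b)²
  a term: (1×0.0553)² = 0.00306
  b term: (1×0.0331)² = 0.00110
Total = 0.00415. Share from b = 0.00110/0.00415 = 0.264.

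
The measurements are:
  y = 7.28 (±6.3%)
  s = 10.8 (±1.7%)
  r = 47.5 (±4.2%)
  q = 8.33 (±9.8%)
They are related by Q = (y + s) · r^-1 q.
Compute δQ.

Let u = y + s = 18.1. δu = √(δy² + δs²) = √(0.210 + 0.0337) = 0.494, so δu/u = 0.0273.
Q is then a monomial in u, r, q:
δQ/Q = √((δu/u)² + (-1·δr/r)² + (1·δq/q)²) = √(0.000747 + 0.00176 + 0.00960) = 0.110
Q = 3.17, so δQ = 0.110 × 3.17 = 0.349.

0.349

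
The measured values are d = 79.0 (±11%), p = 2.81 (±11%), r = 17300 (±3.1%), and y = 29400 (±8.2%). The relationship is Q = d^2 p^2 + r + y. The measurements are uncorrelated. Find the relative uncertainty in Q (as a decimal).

Let w = d^2·p^2 = 49300. δw/w = √((2·δd/d)² + (2·δp/p)²) = √(0.0484 + 0.0484) = 0.311, so δw = 15300.
Q = w + r + y: δQ = √(δw² + δr² + δy²) = √(2.35e+08 + 2.88e+05 + 5.81e+06) = 15500
Q = 96000, so δQ/Q = 15500/96000 = 0.162.

0.162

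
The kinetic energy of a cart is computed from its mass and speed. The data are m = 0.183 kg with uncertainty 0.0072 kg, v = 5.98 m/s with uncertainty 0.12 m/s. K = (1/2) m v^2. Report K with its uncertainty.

Products/powers → add relative errors in quadrature, weighted by exponent:
  (1·δm/m)² = (1×0.0393)² = 0.00155;  (2·δv/v)² = (2×0.0201)² = 0.00161
δK/K = √(0.00316) = 0.0562
K = 3.27 J, so δK = 0.0562 × 3.27 = 0.184 J.

3.27 ± 0.184 J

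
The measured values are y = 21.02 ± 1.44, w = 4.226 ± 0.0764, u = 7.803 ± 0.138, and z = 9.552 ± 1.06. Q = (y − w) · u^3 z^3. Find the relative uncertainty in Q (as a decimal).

0.348

Let h = y − w = 16.79. δh = √(δy² + δw²) = √(2.07 + 0.00584) = 1.44, so δh/h = 0.0859.
Q is then a monomial in h, u, z:
δQ/Q = √((δh/h)² + (3·δu/u)² + (3·δz/z)²) = √(0.00737 + 0.00281 + 0.111) = 0.348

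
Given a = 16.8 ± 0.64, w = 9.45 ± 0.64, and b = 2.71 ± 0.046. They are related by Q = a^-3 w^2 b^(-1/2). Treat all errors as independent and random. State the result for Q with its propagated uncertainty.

Each factor contributes (exponent × relative error)² to (δQ/Q)²:
  (-3·δa/a)² = (-3×0.0381)² = 0.0131;  (2·δw/w)² = (2×0.0677)² = 0.0183;  (−½·δb/b)² = (-0.5×0.0170)² = 7.2e-05
δQ/Q = √(0.0315) = 0.177
Q = 0.0114, so δQ = 0.177 × 0.0114 = 0.00203.

0.0114 ± 0.00203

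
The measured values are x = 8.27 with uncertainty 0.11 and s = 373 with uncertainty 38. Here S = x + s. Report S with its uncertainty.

For a sum/difference, combine absolute errors in quadrature:
  (δx)² = 0.0121;  (δs)² = 1440
δS = √(1440) = 38.0
S = 381.

381 ± 38.0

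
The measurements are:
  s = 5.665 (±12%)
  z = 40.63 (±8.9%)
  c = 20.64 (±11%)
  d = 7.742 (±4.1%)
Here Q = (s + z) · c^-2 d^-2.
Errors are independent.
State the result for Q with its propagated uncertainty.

0.001813 ± 0.000449

Let u = s + z = 46.30. δu = √(δs² + δz²) = √(0.462 + 13.1) = 3.68, so δu/u = 0.0795.
Q is then a monomial in u, c, d:
δQ/Q = √((δu/u)² + (-2·δc/c)² + (-2·δd/d)²) = √(0.00632 + 0.0484 + 0.00672) = 0.248
Q = 0.001813, so δQ = 0.248 × 0.001813 = 0.000449.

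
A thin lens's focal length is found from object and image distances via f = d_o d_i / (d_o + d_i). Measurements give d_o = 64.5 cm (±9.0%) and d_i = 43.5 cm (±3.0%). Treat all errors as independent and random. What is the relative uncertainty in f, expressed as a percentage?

∂f/∂d_o = (d_i/(d_o+d_i))² = 0.162;  ∂f/∂d_i = (d_o/(d_o+d_i))² = 0.357
δf = √((∂f/∂d_o · δd_o)² + (∂f/∂d_i · δd_i)²) = √(0.887 + 0.217) = 1.05 cm
f = 26.0 cm, so δf/f = 1.05/26.0 = 0.0404.

4.04%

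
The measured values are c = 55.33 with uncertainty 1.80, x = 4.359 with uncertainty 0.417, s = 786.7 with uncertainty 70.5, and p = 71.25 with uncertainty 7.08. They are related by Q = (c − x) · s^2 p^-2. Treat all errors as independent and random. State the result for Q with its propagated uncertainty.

6214 ± 1680

Let u = c − x = 50.97. δu = √(δc² + δx²) = √(3.24 + 0.174) = 1.85, so δu/u = 0.0362.
Q is then a monomial in u, s, p:
δQ/Q = √((δu/u)² + (2·δs/s)² + (-2·δp/p)²) = √(0.00131 + 0.0321 + 0.0395) = 0.270
Q = 6214, so δQ = 0.270 × 6214 = 1680.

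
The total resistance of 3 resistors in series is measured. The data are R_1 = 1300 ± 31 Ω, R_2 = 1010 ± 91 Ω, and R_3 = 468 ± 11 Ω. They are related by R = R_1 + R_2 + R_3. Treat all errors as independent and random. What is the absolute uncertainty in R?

96.8 Ω

For a sum/difference, combine absolute errors in quadrature:
  (δR_1)² = 961;  (δR_2)² = 8280;  (δR_3)² = 121
δR = √(9360) = 96.8 Ω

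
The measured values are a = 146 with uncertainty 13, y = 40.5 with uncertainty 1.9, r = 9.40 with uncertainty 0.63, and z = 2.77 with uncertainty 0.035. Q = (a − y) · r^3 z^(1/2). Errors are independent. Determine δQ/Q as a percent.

Let u = a − y = 106. δu = √(δa² + δy²) = √(169 + 3.61) = 13.1, so δu/u = 0.125.
Q is then a monomial in u, r, z:
δQ/Q = √((δu/u)² + (3·δr/r)² + (½·δz/z)²) = √(0.0155 + 0.0404 + 3.99e-05) = 0.237

23.7%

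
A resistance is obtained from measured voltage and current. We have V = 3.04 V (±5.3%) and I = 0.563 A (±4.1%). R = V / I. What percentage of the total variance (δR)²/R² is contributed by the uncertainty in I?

(δR/R)² = (1·δV/V)² + (-1·δI/I)²
  V term: (1×0.0530)² = 0.00281
  I term: (-1×0.0410)² = 0.00168
Total = 0.00449. Share from I = 0.00168/0.00449 = 0.374.

37.4%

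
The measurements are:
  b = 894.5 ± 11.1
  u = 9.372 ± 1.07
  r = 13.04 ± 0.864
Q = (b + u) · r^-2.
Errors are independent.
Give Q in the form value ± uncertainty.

5.316 ± 0.707

Let w = b + u = 903.9. δw = √(δb² + δu²) = √(123 + 1.14) = 11.2, so δw/w = 0.0123.
Q is then a monomial in w, r:
δQ/Q = √((δw/w)² + (-2·δr/r)²) = √(0.000152 + 0.0176) = 0.133
Q = 5.316, so δQ = 0.133 × 5.316 = 0.707.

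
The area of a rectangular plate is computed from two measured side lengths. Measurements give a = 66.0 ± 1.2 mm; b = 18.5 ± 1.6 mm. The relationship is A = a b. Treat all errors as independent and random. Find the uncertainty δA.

108 mm^2

For a monomial A ∝ a, b, fractional errors add in quadrature:
  (1·δa/a)² = (1×0.0182)² = 0.000331;  (1·δb/b)² = (1×0.0865)² = 0.00748
δA/A = √(0.00781) = 0.0884
A = 1220 mm^2, so δA = 0.0884 × 1220 = 108 mm^2.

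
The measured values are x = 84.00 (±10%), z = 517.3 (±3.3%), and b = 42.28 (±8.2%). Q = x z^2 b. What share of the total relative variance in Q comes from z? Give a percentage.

(δQ/Q)² = (1·δx/x)² + (2·δz/z)² + (1·δb/b)²
  x term: (1×0.100)² = 0.0100
  z term: (2×0.0330)² = 0.00436
  b term: (1×0.0820)² = 0.00672
Total = 0.0211. Share from z = 0.00436/0.0211 = 0.207.

20.7%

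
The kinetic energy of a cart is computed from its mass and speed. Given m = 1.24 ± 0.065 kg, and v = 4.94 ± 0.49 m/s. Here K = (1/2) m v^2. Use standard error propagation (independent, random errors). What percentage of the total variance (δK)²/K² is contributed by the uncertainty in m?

(δK/K)² = (1·δm/m)² + (2·δv/v)²
  m term: (1×0.0524)² = 0.00275
  v term: (2×0.0992)² = 0.0394
Total = 0.0421. Share from m = 0.00275/0.0421 = 0.0653.

6.53%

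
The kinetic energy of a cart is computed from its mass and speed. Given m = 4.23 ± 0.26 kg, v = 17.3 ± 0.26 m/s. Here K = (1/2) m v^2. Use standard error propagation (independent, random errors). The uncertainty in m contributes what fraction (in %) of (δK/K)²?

(δK/K)² = (1·δm/m)² + (2·δv/v)²
  m term: (1×0.0615)² = 0.00378
  v term: (2×0.0150)² = 0.000903
Total = 0.00468. Share from m = 0.00378/0.00468 = 0.807.

80.7%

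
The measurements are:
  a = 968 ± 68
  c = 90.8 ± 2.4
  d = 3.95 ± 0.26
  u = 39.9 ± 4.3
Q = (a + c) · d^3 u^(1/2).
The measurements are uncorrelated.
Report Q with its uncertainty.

(4.12 ± 0.884) × 10^5

Let w = a + c = 1060. δw = √(δa² + δc²) = √(4620 + 5.76) = 68.0, so δw/w = 0.0643.
Q is then a monomial in w, d, u:
δQ/Q = √((δw/w)² + (3·δd/d)² + (½·δu/u)²) = √(0.00413 + 0.0390 + 0.00290) = 0.215
Q = 4.12e+05, so δQ = 0.215 × 4.12e+05 = 88400.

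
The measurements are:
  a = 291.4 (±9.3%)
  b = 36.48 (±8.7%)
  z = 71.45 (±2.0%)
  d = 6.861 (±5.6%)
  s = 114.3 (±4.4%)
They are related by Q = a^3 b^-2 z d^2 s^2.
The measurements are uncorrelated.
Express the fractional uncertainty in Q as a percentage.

Q is a product of powers, so relative uncertainties combine in quadrature:
  (3·δa/a)² = (3×0.0930)² = 0.0778;  (-2·δb/b)² = (-2×0.0870)² = 0.0303;  (1·δz/z)² = (1×0.0200)² = 0.000400;  (2·δd/d)² = (2×0.0560)² = 0.0125;  (2·δs/s)² = (2×0.0440)² = 0.00774
δQ/Q = √(0.129) = 0.359

35.9%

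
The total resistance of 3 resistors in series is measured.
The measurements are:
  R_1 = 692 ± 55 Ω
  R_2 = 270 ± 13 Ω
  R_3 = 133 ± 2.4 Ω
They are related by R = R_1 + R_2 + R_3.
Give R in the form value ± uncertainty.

Absolute uncertainties add in quadrature for a linear combination:
  (δR_1)² = 3020;  (δR_2)² = 169;  (δR_3)² = 5.76
δR = √(3200) = 56.6 Ω
R = 1100 Ω.

1100 ± 56.6 Ω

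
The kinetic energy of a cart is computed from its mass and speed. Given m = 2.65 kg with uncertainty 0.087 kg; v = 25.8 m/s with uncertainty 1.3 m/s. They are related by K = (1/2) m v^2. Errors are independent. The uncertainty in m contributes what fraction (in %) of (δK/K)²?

(δK/K)² = (1·δm/m)² + (2·δv/v)²
  m term: (1×0.0328)² = 0.00108
  v term: (2×0.0504)² = 0.0102
Total = 0.0112. Share from m = 0.00108/0.0112 = 0.0959.

9.59%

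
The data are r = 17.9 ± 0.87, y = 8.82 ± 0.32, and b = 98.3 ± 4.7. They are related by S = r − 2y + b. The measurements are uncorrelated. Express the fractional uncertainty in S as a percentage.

For a sum/difference, combine absolute errors in quadrature:
  (δr)² = 0.757;  (2·δy)² = 0.410;  (δb)² = 22.1
δS = √(23.3) = 4.82
S = 98.6, so δS/S = 4.82/98.6 = 0.0489.

4.89%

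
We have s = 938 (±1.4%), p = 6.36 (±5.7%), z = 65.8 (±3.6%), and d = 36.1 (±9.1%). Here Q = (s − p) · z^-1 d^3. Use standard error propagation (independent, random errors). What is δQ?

1.84e+05

Let u = s − p = 932. δu = √(δs² + δp²) = √(172 + 0.131) = 13.1, so δu/u = 0.0141.
Q is then a monomial in u, z, d:
δQ/Q = √((δu/u)² + (-1·δz/z)² + (3·δd/d)²) = √(0.000199 + 0.00130 + 0.0745) = 0.276
Q = 6.66e+05, so δQ = 0.276 × 6.66e+05 = 1.84e+05.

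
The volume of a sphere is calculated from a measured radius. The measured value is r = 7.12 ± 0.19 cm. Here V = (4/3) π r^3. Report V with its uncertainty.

V is a product of powers, so relative uncertainties combine in quadrature:
  (3·δr/r)² = (3×0.0267)² = 0.00641
δV/V = √(0.00641) = 0.0801
V = 1510 cm^3, so δV = 0.0801 × 1510 = 121 cm^3.

1510 ± 121 cm^3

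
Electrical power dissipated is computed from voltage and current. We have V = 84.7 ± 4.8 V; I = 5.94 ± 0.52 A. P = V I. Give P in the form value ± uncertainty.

Products/powers → add relative errors in quadrature, weighted by exponent:
  (1·δV/V)² = (1×0.0567)² = 0.00321;  (1·δI/I)² = (1×0.0875)² = 0.00766
δP/P = √(0.0109) = 0.104
P = 503 W, so δP = 0.104 × 503 = 52.5 W.

503 ± 52.5 W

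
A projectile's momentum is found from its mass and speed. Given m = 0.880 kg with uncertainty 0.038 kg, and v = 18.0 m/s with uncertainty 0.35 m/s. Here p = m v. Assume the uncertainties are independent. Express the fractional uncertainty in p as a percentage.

4.74%

p is a product of powers, so relative uncertainties combine in quadrature:
  (1·δm/m)² = (1×0.0432)² = 0.00186;  (1·δv/v)² = (1×0.0194)² = 0.000378
δp/p = √(0.00224) = 0.0474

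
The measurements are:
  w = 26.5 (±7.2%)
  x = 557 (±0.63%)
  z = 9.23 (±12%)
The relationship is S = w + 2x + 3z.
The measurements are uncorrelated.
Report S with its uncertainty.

1170 ± 8.00

Absolute uncertainties add in quadrature for a linear combination:
  (δw)² = 3.64;  (2·δx)² = 49.3;  (3·δz)² = 11.0
δS = √(63.9) = 8.00
S = 1170.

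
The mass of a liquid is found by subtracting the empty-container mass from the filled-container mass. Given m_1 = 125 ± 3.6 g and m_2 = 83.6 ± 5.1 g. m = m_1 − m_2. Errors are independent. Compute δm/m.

0.151

m is a linear combination, so absolute uncertainties add in quadrature:
  (δm_1)² = 13.0;  (δm_2)² = 26.0
δm = √(39.0) = 6.24 g
m = 41.4 g, so δm/m = 6.24/41.4 = 0.151.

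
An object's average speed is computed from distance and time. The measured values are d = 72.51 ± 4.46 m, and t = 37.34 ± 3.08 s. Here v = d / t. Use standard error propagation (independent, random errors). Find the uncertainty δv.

Products/powers → add relative errors in quadrature, weighted by exponent:
  (1·δd/d)² = (1×0.0615)² = 0.00378;  (-1·δt/t)² = (-1×0.0825)² = 0.00680
δv/v = √(0.0106) = 0.103
v = 1.942 m/s, so δv = 0.103 × 1.942 = 0.200 m/s.

0.200 m/s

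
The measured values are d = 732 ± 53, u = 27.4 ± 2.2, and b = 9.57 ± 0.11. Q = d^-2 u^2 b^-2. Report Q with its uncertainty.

For a monomial Q ∝ d^-2, u^2, b^-2, fractional errors add in quadrature:
  (-2·δd/d)² = (-2×0.0724)² = 0.0210;  (2·δu/u)² = (2×0.0803)² = 0.0258;  (-2·δb/b)² = (-2×0.0115)² = 0.000528
δQ/Q = √(0.0473) = 0.217
Q = 1.53e-05, so δQ = 0.217 × 1.53e-05 = 3.33e-06.

(1.53 ± 0.333) × 10^-5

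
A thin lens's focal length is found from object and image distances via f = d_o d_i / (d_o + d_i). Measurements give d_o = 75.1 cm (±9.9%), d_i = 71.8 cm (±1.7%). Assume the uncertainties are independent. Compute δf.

∂f/∂d_o = (d_i/(d_o+d_i))² = 0.239;  ∂f/∂d_i = (d_o/(d_o+d_i))² = 0.261
δf = √((∂f/∂d_o · δd_o)² + (∂f/∂d_i · δd_i)²) = √(3.15 + 0.102) = 1.80 cm

1.80 cm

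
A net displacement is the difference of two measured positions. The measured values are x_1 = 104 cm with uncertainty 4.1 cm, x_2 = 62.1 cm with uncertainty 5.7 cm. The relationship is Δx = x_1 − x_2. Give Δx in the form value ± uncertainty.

41.9 ± 7.02 cm

Δx is a linear combination, so absolute uncertainties add in quadrature:
  (δx_1)² = 16.8;  (δx_2)² = 32.5
δΔx = √(49.3) = 7.02 cm
Δx = 41.9 cm.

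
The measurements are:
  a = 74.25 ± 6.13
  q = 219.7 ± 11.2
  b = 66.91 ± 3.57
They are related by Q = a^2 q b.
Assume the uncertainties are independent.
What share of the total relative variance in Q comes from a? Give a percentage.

83.4%

(δQ/Q)² = (2·δa/a)² + (1·δq/q)² + (1·δb/b)²
  a term: (2×0.0826)² = 0.0273
  q term: (1×0.0510)² = 0.00260
  b term: (1×0.0534)² = 0.00285
Total = 0.0327. Share from a = 0.0273/0.0327 = 0.834.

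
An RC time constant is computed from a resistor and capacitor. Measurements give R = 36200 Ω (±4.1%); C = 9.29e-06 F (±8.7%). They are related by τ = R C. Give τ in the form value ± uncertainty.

Relative error in a monomial: (δτ/τ)² = Σ (nᵢ · δxᵢ/xᵢ)².
  (1·δR/R)² = (1×0.0410)² = 0.00168;  (1·δC/C)² = (1×0.0870)² = 0.00757
δτ/τ = √(0.00925) = 0.0962
τ = 0.336 s, so δτ = 0.0962 × 0.336 = 0.0323 s.

0.336 ± 0.0323 s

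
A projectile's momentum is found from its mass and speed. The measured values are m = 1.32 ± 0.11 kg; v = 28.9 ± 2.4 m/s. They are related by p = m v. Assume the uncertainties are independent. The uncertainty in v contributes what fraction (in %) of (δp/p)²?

(δp/p)² = (1·δm/m)² + (1·δv/v)²
  m term: (1×0.0833)² = 0.00694
  v term: (1×0.0830)² = 0.00690
Total = 0.0138. Share from v = 0.00690/0.0138 = 0.498.

49.8%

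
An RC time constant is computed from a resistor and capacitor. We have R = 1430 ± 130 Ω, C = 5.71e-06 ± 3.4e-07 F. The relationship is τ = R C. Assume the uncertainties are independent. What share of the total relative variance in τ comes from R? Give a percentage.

70.0%

(δτ/τ)² = (1·δR/R)² + (1·δC/C)²
  R term: (1×0.0909)² = 0.00826
  C term: (1×0.0595)² = 0.00355
Total = 0.0118. Share from R = 0.00826/0.0118 = 0.700.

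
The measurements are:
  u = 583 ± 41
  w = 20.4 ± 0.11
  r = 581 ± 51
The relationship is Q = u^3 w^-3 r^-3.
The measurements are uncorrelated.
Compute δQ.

4.02e-05

Relative error in a monomial: (δQ/Q)² = Σ (nᵢ · δxᵢ/xᵢ)².
  (3·δu/u)² = (3×0.0703)² = 0.0445;  (-3·δw/w)² = (-3×0.00539)² = 0.000262;  (-3·δr/r)² = (-3×0.0878)² = 0.0693
δQ/Q = √(0.114) = 0.338
Q = 0.000119, so δQ = 0.338 × 0.000119 = 4.02e-05.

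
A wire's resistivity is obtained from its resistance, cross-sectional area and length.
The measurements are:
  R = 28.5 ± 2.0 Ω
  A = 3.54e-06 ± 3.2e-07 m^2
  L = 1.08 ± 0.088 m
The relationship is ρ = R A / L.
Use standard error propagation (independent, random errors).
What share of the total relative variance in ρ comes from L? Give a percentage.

33.6%

(δρ/ρ)² = (1·δR/R)² + (1·δA/A)² + (-1·δL/L)²
  R term: (1×0.0702)² = 0.00492
  A term: (1×0.0904)² = 0.00817
  L term: (-1×0.0815)² = 0.00664
Total = 0.0197. Share from L = 0.00664/0.0197 = 0.336.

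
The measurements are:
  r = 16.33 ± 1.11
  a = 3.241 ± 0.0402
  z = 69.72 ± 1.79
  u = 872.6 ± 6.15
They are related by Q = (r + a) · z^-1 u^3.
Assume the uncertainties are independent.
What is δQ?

1.23e+07

Let w = r + a = 19.57. δw = √(δr² + δa²) = √(1.23 + 0.00162) = 1.11, so δw/w = 0.0568.
Q is then a monomial in w, z, u:
δQ/Q = √((δw/w)² + (-1·δz/z)² + (3·δu/u)²) = √(0.00322 + 0.000659 + 0.000447) = 0.0658
Q = 1.865e+08, so δQ = 0.0658 × 1.865e+08 = 1.23e+07.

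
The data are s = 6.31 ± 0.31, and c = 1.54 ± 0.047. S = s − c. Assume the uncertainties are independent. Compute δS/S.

0.0657

Each term contributes (cᵢ δxᵢ)² to (δS)²:
  (δs)² = 0.0961;  (δc)² = 0.00221
δS = √(0.0983) = 0.314
S = 4.77, so δS/S = 0.314/4.77 = 0.0657.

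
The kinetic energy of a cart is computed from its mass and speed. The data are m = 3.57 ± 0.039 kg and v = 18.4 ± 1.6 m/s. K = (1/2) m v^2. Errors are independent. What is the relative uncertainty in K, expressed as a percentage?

17.4%

For a monomial K ∝ m, v^2, fractional errors add in quadrature:
  (1·δm/m)² = (1×0.0109)² = 0.000119;  (2·δv/v)² = (2×0.0870)² = 0.0302
δK/K = √(0.0304) = 0.174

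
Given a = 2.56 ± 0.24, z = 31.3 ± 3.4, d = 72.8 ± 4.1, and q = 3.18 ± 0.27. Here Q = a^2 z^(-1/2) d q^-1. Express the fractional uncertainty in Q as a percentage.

22.0%

Relative error in a monomial: (δQ/Q)² = Σ (nᵢ · δxᵢ/xᵢ)².
  (2·δa/a)² = (2×0.0938)² = 0.0352;  (−½·δz/z)² = (-0.5×0.109)² = 0.00295;  (1·δd/d)² = (1×0.0563)² = 0.00317;  (-1·δq/q)² = (-1×0.0849)² = 0.00721
δQ/Q = √(0.0485) = 0.220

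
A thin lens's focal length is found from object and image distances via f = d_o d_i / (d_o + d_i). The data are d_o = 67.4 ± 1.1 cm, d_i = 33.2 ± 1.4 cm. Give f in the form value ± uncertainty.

∂f/∂d_o = (d_i/(d_o+d_i))² = 0.109;  ∂f/∂d_i = (d_o/(d_o+d_i))² = 0.449
δf = √((∂f/∂d_o · δd_o)² + (∂f/∂d_i · δd_i)²) = √(0.0144 + 0.395) = 0.640 cm
f = 22.2 cm.

22.2 ± 0.640 cm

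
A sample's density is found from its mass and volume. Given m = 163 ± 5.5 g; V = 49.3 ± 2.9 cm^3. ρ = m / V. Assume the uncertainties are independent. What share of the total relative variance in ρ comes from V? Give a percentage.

75.2%

(δρ/ρ)² = (1·δm/m)² + (-1·δV/V)²
  m term: (1×0.0337)² = 0.00114
  V term: (-1×0.0588)² = 0.00346
Total = 0.00460. Share from V = 0.00346/0.00460 = 0.752.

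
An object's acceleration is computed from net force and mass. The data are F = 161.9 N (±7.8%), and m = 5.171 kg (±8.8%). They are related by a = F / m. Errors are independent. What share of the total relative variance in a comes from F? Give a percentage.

(δa/a)² = (1·δF/F)² + (-1·δm/m)²
  F term: (1×0.0780)² = 0.00608
  m term: (-1×0.0880)² = 0.00774
Total = 0.0138. Share from F = 0.00608/0.0138 = 0.440.

44.0%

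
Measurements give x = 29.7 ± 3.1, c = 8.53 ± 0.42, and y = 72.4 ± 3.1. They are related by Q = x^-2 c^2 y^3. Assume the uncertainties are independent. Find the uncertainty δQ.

Each factor contributes (exponent × relative error)² to (δQ/Q)²:
  (-2·δx/x)² = (-2×0.104)² = 0.0436;  (2·δc/c)² = (2×0.0492)² = 0.00970;  (3·δy/y)² = (3×0.0428)² = 0.0165
δQ/Q = √(0.0698) = 0.264
Q = 31300, so δQ = 0.264 × 31300 = 8270.

8270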